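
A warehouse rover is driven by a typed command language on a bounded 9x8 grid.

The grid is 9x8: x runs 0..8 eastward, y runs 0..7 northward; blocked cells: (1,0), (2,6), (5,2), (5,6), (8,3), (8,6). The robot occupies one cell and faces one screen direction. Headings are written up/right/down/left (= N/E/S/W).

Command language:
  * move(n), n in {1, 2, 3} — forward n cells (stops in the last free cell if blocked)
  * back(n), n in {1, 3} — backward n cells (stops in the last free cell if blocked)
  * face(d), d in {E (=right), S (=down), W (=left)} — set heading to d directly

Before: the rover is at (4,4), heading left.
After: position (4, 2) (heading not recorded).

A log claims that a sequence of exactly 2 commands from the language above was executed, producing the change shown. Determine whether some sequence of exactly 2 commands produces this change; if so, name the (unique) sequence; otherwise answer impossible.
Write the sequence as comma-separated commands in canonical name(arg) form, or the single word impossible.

face(S), move(2)

key: running move(2) before face(S) would end elsewhere — order is forced
begin: at (4,4), heading left
step 1 (face(S)): at (4,4), heading down
step 2 (move(2)): at (4,2), heading down
no rival 2-sequence matches.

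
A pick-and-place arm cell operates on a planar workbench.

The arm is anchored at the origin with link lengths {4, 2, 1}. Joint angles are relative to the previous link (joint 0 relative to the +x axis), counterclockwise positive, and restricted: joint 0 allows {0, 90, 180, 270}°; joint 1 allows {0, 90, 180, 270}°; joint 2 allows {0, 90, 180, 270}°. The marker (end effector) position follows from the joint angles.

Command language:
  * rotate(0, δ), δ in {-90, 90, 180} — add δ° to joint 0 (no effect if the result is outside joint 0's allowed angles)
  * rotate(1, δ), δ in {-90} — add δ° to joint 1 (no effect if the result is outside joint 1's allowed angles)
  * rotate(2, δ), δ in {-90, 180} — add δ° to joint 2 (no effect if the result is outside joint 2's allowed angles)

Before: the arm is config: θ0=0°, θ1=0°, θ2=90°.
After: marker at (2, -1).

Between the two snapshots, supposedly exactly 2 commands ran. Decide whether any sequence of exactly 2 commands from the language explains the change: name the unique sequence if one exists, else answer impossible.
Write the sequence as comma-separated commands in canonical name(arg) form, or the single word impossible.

start: config: θ0=0°, θ1=0°, θ2=90°
1. rotate(1, -90) → config: θ0=0°, θ1=270°, θ2=90°
2. rotate(1, -90) → config: θ0=0°, θ1=180°, θ2=90°
uniquely the one of 36 2-step routes that fits.

rotate(1, -90), rotate(1, -90)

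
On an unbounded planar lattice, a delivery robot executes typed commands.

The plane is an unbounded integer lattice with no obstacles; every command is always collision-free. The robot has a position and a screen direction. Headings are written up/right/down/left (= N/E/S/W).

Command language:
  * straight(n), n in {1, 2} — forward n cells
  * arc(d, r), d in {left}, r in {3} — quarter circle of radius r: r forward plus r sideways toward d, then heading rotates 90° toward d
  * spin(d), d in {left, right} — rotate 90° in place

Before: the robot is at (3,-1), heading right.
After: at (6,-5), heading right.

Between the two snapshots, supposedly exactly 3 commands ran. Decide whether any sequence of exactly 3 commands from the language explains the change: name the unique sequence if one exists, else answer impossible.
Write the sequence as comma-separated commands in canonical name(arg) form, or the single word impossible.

spin(right), straight(1), arc(left, 3)

key: heading stays E — rotations cancel among the 3 commands
begin: at (3,-1), heading right
[1] after spin(right): at (3,-1), heading down
[2] after straight(1): at (3,-2), heading down
[3] after arc(left, 3): at (6,-5), heading right
all 125 alternatives checked — unique.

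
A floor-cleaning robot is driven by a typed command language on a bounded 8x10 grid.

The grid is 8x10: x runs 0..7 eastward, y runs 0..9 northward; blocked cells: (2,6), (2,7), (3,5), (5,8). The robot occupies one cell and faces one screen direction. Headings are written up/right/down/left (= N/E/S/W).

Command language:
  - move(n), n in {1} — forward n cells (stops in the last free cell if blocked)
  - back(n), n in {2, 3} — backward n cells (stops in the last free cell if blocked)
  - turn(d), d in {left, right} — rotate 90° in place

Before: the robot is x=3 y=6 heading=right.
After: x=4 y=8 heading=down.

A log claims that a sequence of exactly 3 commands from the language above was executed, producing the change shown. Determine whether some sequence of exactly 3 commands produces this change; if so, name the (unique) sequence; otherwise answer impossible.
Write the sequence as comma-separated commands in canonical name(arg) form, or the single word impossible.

move(1), turn(right), back(2)

key: position moved to (4,8) AND the heading swung to S — translation plus rotation needed
begin: x=3 y=6 heading=right
[1] after move(1): x=4 y=6 heading=right
[2] after turn(right): x=4 y=6 heading=down
[3] after back(2): x=4 y=8 heading=down
no rival 3-sequence matches.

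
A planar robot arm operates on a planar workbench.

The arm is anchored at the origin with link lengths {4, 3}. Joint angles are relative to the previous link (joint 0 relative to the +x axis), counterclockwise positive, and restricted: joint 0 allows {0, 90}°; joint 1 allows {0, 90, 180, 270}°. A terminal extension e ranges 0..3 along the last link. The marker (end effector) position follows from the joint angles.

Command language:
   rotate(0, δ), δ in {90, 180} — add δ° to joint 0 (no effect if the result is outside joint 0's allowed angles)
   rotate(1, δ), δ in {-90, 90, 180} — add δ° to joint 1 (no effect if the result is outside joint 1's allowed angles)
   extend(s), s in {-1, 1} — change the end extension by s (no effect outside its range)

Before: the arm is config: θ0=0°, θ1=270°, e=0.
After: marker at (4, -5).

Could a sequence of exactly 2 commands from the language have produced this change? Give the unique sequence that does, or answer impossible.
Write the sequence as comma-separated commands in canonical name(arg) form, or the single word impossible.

start: config: θ0=0°, θ1=270°, e=0
1. extend(1) → config: θ0=0°, θ1=270°, e=1
2. extend(1) → config: θ0=0°, θ1=270°, e=2
uniquely the one of 49 2-step routes that fits.

extend(1), extend(1)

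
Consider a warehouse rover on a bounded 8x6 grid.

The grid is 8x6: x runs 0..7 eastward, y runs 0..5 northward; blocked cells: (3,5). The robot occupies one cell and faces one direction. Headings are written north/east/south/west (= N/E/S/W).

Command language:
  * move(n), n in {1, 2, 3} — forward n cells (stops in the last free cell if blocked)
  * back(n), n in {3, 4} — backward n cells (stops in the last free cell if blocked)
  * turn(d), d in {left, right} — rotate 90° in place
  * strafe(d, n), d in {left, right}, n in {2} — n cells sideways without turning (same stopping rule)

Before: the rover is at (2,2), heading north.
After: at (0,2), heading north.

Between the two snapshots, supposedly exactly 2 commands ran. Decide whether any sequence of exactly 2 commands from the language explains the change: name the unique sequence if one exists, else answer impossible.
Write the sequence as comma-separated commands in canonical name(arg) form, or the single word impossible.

strafe(left, 2), strafe(left, 2)

key: the second strafe(left, 2) runs into the grid edge before its full distance
initial: at (2,2), heading north
t=1 strafe(left, 2) ⇒ at (0,2), heading north
t=2 strafe(left, 2) ⇒ at (0,2), heading north
no rival 2-sequence matches.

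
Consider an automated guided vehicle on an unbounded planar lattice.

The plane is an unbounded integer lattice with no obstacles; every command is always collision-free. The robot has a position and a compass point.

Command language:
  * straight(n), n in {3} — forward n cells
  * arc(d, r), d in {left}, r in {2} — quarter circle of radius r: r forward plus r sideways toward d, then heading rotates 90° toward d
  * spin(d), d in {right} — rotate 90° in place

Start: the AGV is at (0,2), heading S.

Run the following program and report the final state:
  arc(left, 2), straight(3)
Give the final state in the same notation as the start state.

at (5,0), heading E

initial: at (0,2), heading S
step 1 (arc(left, 2)): at (2,0), heading E
step 2 (straight(3)): at (5,0), heading E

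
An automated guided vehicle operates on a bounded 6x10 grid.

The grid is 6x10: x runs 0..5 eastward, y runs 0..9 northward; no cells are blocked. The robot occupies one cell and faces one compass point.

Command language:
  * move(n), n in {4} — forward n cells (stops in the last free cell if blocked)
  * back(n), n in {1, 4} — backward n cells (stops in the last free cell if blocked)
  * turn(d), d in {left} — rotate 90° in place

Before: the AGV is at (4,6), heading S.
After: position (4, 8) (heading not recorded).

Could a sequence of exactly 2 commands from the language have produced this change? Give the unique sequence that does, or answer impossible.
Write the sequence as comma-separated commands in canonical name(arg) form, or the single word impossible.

start: at (4,6), heading S
t=1 back(1) ⇒ at (4,7), heading S
t=2 back(1) ⇒ at (4,8), heading S
no other 2-command option fits: unique.

back(1), back(1)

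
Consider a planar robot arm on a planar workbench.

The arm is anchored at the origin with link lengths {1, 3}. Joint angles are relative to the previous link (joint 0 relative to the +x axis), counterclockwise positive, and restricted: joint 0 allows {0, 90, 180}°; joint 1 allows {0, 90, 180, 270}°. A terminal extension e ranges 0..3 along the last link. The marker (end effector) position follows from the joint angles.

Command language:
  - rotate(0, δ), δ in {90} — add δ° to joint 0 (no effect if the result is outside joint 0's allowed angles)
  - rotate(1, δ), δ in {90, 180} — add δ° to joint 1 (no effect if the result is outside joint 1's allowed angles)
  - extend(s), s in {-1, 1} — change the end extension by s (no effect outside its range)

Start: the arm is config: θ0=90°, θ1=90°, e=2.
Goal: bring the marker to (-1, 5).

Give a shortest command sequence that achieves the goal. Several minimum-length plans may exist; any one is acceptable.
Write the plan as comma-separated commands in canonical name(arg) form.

rotate(0, 90), rotate(1, 180)

t0: config: θ0=90°, θ1=90°, e=2
t=1 rotate(0, 90) ⇒ config: θ0=180°, θ1=90°, e=2
t=2 rotate(1, 180) ⇒ config: θ0=180°, θ1=270°, e=2
shorter routes all fall short; 2 is best.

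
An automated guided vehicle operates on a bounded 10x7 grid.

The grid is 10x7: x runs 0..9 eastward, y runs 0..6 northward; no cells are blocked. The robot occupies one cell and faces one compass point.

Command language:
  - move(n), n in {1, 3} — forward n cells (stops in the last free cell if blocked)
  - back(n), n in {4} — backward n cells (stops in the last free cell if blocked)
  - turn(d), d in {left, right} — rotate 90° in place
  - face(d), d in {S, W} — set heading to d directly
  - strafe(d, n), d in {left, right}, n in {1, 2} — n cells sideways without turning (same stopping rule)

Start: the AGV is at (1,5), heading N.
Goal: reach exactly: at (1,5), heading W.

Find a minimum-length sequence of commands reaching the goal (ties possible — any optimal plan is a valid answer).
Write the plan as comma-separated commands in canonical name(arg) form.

start: at (1,5), heading N
1. face(W) → at (1,5), heading W
nothing shorter than 1 reaches the goal.

face(W)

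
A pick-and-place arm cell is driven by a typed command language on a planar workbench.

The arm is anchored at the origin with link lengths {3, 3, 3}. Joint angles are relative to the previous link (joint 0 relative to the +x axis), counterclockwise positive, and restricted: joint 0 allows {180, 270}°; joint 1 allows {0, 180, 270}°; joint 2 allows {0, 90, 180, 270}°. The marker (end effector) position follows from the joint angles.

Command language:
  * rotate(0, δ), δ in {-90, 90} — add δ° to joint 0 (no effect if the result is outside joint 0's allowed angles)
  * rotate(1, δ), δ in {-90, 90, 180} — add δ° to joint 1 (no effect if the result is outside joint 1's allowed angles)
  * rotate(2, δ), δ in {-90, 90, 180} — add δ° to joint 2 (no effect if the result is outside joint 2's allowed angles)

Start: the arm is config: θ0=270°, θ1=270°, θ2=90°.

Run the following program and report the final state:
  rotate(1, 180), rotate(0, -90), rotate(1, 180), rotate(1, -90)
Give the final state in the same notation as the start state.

config: θ0=180°, θ1=180°, θ2=90°

from: config: θ0=270°, θ1=270°, θ2=90°
[1] after rotate(1, 180): config: θ0=270°, θ1=270°, θ2=90°
[2] after rotate(0, -90): config: θ0=180°, θ1=270°, θ2=90°
[3] after rotate(1, 180): config: θ0=180°, θ1=270°, θ2=90°
[4] after rotate(1, -90): config: θ0=180°, θ1=180°, θ2=90°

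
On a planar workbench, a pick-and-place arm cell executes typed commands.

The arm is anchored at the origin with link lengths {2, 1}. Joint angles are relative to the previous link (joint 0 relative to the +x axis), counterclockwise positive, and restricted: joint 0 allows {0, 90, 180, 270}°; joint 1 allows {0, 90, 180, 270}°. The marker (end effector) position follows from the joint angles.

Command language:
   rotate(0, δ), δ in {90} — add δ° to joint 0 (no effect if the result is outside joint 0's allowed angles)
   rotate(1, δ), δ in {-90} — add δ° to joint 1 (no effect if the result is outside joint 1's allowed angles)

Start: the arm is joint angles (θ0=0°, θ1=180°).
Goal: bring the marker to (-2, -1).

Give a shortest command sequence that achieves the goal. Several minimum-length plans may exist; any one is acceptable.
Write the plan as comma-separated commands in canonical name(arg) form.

rotate(1, -90), rotate(0, 90), rotate(0, 90)

start: joint angles (θ0=0°, θ1=180°)
t=1 rotate(1, -90) ⇒ joint angles (θ0=0°, θ1=90°)
t=2 rotate(0, 90) ⇒ joint angles (θ0=90°, θ1=90°)
t=3 rotate(0, 90) ⇒ joint angles (θ0=180°, θ1=90°)
no 2-step plan works, so 3 is optimal.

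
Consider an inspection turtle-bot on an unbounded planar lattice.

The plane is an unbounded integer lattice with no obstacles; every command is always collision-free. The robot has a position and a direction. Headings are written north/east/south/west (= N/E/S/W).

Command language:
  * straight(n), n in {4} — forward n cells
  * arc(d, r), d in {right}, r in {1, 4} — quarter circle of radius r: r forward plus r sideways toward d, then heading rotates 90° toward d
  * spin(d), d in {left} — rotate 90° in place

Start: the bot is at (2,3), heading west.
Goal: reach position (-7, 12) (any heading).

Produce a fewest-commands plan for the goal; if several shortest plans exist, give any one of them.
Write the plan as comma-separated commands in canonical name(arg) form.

straight(4), straight(4), arc(right, 1), straight(4), straight(4)

from: at (2,3), heading west
1. straight(4) → at (-2,3), heading west
2. straight(4) → at (-6,3), heading west
3. arc(right, 1) → at (-7,4), heading north
4. straight(4) → at (-7,8), heading north
5. straight(4) → at (-7,12), heading north
no 4-step plan works, so 5 is optimal.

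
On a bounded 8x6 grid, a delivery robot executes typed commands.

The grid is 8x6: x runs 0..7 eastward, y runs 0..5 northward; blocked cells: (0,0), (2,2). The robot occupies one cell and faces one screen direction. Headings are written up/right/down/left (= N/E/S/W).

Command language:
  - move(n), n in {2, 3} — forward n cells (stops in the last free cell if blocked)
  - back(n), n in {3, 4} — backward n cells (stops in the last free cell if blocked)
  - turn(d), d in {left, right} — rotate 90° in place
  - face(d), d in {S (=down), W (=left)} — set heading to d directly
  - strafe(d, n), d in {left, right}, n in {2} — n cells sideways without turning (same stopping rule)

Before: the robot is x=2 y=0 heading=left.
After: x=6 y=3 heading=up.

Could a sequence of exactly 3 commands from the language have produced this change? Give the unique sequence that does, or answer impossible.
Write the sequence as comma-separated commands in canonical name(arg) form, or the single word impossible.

key: position moved to (6,3) AND the heading swung to N — translation plus rotation needed
start: x=2 y=0 heading=left
step 1 (back(4)): x=6 y=0 heading=left
step 2 (turn(right)): x=6 y=0 heading=up
step 3 (move(3)): x=6 y=3 heading=up
all 1000 alternatives checked — unique.

back(4), turn(right), move(3)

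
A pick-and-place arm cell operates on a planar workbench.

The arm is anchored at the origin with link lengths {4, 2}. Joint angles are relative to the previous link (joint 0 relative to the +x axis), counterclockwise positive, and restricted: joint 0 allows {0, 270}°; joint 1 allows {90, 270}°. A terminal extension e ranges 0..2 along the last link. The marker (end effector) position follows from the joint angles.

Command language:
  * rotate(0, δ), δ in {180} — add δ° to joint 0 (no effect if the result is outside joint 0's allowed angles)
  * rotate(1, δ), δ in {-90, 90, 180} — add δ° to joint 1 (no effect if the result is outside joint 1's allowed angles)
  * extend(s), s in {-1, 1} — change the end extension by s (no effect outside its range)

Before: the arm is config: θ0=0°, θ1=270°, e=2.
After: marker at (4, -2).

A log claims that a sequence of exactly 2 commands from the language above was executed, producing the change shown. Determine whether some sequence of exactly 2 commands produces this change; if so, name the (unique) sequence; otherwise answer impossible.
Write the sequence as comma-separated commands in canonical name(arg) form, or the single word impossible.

initial: config: θ0=0°, θ1=270°, e=2
t=1 extend(-1) ⇒ config: θ0=0°, θ1=270°, e=1
t=2 extend(-1) ⇒ config: θ0=0°, θ1=270°, e=0
no rival 2-sequence matches.

extend(-1), extend(-1)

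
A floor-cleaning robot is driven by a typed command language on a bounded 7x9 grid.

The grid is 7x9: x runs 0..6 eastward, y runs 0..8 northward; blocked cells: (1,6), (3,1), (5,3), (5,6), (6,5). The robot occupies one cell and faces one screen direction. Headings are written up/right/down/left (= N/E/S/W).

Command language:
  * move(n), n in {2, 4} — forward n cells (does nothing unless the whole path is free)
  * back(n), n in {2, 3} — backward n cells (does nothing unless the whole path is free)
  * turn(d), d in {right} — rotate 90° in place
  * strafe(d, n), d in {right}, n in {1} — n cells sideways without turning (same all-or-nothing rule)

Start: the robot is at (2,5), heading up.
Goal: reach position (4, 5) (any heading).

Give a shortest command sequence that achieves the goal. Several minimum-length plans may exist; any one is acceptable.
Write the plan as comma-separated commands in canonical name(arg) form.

turn(right), move(2)

begin: at (2,5), heading up
[1] after turn(right): at (2,5), heading right
[2] after move(2): at (4,5), heading right
nothing shorter than 2 reaches the goal.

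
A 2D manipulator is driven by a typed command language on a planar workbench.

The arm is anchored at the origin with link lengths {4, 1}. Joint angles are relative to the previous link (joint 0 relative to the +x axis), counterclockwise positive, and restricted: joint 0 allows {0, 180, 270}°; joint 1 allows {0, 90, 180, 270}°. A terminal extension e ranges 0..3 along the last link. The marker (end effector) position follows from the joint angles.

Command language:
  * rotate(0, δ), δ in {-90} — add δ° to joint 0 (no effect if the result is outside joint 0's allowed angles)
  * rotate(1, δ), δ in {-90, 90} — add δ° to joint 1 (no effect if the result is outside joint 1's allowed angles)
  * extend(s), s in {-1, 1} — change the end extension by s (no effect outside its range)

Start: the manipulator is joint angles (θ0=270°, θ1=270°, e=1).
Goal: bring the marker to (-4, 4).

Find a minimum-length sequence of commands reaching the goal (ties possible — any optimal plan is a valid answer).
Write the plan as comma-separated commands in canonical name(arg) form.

rotate(0, -90), extend(1), extend(1)

start: joint angles (θ0=270°, θ1=270°, e=1)
t=1 rotate(0, -90) ⇒ joint angles (θ0=180°, θ1=270°, e=1)
t=2 extend(1) ⇒ joint angles (θ0=180°, θ1=270°, e=2)
t=3 extend(1) ⇒ joint angles (θ0=180°, θ1=270°, e=3)
nothing shorter than 3 reaches the goal.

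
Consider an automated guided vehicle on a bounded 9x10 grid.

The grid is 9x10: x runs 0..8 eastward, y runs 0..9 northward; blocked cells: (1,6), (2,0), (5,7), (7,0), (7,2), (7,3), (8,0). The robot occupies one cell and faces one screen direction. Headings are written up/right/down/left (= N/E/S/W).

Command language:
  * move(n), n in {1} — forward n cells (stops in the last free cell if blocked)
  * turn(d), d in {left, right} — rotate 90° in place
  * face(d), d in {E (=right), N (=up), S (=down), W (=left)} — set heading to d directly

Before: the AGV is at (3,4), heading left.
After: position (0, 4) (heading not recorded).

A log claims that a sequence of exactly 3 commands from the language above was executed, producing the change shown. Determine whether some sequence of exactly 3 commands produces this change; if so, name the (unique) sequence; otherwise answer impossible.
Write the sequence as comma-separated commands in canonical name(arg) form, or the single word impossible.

move(1), move(1), move(1)

initial: at (3,4), heading left
[1] after move(1): at (2,4), heading left
[2] after move(1): at (1,4), heading left
[3] after move(1): at (0,4), heading left
all 343 alternatives checked — unique.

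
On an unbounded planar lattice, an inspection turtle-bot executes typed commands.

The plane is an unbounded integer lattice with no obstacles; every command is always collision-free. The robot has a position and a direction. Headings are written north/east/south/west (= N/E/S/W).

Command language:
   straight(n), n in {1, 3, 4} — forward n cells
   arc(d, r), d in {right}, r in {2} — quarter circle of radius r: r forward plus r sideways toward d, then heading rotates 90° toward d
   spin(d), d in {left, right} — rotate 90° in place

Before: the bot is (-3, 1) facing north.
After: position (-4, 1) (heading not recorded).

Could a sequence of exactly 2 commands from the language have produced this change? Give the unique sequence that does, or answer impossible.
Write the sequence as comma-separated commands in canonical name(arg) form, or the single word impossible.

key: running straight(1) before spin(left) would end elsewhere — order is forced
begin: (-3, 1) facing north
t=1 spin(left) ⇒ (-3, 1) facing west
t=2 straight(1) ⇒ (-4, 1) facing west
uniquely the one of 36 2-step routes that fits.

spin(left), straight(1)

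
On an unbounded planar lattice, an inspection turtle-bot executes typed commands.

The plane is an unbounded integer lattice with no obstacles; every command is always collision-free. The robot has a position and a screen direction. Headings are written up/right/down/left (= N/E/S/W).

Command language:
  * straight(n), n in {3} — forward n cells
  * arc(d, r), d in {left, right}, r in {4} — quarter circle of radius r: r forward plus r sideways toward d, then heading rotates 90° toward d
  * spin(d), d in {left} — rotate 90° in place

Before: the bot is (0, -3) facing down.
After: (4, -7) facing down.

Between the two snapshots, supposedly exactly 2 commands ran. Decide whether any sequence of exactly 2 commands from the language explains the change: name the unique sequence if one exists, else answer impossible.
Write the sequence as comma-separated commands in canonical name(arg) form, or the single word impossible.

key: order matters: swapping spin(left) and arc(right, 4) lands elsewhere
initial: (0, -3) facing down
t=1 spin(left) ⇒ (0, -3) facing right
t=2 arc(right, 4) ⇒ (4, -7) facing down
no rival 2-sequence matches.

spin(left), arc(right, 4)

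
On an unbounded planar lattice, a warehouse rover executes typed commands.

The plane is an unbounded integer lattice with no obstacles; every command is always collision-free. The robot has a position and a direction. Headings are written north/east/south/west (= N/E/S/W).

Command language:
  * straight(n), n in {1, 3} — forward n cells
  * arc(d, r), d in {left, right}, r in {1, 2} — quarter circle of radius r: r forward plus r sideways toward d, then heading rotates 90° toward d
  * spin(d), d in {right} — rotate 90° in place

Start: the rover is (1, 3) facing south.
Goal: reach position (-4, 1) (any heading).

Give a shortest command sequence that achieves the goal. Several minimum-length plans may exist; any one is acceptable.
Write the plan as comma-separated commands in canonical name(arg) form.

from: (1, 3) facing south
t=1 arc(right, 2) ⇒ (-1, 1) facing west
t=2 straight(3) ⇒ (-4, 1) facing west
no 1-step plan works, so 2 is optimal.

arc(right, 2), straight(3)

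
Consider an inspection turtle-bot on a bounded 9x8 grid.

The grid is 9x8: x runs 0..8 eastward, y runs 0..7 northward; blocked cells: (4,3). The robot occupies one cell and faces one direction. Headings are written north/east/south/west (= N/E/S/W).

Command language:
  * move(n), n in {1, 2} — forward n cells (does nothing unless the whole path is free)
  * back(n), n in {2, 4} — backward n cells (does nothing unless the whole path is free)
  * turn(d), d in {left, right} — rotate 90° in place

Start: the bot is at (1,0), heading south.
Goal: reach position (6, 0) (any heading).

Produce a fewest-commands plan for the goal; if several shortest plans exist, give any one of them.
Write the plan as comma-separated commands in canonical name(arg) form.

turn(left), move(1), move(2), move(2)

begin: at (1,0), heading south
[1] after turn(left): at (1,0), heading east
[2] after move(1): at (2,0), heading east
[3] after move(2): at (4,0), heading east
[4] after move(2): at (6,0), heading east
nothing shorter than 4 reaches the goal.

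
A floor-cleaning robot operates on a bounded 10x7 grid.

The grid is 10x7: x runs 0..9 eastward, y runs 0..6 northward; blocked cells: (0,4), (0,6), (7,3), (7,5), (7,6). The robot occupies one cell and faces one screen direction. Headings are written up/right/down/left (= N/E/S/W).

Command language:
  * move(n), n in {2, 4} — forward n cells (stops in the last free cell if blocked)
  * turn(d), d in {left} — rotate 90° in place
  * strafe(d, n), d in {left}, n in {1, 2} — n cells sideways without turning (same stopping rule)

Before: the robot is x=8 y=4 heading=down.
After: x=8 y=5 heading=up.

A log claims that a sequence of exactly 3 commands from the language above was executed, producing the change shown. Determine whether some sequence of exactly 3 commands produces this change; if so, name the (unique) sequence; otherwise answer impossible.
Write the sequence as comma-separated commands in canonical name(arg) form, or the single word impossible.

key: position moved to (8,5) AND the heading swung to N — translation plus rotation needed
initial: x=8 y=4 heading=down
1. turn(left) → x=8 y=4 heading=right
2. strafe(left, 1) → x=8 y=5 heading=right
3. turn(left) → x=8 y=5 heading=up
uniquely the one of 125 3-step routes that fits.

turn(left), strafe(left, 1), turn(left)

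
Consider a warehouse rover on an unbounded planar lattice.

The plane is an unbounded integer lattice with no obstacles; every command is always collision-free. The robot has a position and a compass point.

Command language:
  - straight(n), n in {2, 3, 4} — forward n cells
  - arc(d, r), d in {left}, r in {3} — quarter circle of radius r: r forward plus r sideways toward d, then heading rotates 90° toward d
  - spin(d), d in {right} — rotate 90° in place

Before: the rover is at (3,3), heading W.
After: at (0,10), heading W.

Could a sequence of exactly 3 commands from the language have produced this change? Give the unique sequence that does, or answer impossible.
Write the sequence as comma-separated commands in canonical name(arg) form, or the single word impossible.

key: running arc(left, 3) before spin(right) would end elsewhere — order is forced
begin: at (3,3), heading W
[1] after spin(right): at (3,3), heading N
[2] after straight(4): at (3,7), heading N
[3] after arc(left, 3): at (0,10), heading W
no rival 3-sequence matches.

spin(right), straight(4), arc(left, 3)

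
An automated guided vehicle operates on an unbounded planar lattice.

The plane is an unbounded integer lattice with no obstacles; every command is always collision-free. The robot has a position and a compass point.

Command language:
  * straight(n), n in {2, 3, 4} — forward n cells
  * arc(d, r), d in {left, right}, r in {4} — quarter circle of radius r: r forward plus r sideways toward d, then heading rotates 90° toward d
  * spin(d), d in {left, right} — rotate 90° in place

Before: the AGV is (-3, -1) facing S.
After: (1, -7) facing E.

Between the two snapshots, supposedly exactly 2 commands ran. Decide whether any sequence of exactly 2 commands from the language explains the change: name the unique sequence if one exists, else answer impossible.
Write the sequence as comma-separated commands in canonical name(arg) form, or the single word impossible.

key: running arc(left, 4) before straight(2) would end elsewhere — order is forced
start: (-3, -1) facing S
1. straight(2) → (-3, -3) facing S
2. arc(left, 4) → (1, -7) facing E
uniquely the one of 49 2-step routes that fits.

straight(2), arc(left, 4)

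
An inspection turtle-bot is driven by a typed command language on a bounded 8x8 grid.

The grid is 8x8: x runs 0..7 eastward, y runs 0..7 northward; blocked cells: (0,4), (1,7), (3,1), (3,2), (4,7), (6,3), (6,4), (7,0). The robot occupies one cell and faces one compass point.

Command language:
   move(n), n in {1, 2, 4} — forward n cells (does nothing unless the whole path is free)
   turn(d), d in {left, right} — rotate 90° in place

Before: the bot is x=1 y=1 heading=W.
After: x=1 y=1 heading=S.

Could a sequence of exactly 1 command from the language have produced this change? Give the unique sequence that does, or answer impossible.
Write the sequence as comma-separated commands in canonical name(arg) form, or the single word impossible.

key: parked at (1,1) the whole time — nothing moves the robot
start: x=1 y=1 heading=W
1. turn(left) → x=1 y=1 heading=S
no rival 1-sequence matches.

turn(left)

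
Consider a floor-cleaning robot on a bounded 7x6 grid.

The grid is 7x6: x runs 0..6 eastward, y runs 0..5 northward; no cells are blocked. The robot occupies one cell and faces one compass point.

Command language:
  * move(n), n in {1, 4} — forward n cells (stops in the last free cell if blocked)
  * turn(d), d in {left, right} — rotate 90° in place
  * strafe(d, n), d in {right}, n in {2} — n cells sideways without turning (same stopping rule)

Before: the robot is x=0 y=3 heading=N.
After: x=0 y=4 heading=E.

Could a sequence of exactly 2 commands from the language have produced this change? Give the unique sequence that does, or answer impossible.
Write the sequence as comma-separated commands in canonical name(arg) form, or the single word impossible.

key: order matters: swapping move(1) and turn(right) lands elsewhere
start: x=0 y=3 heading=N
1. move(1) → x=0 y=4 heading=N
2. turn(right) → x=0 y=4 heading=E
no rival 2-sequence matches.

move(1), turn(right)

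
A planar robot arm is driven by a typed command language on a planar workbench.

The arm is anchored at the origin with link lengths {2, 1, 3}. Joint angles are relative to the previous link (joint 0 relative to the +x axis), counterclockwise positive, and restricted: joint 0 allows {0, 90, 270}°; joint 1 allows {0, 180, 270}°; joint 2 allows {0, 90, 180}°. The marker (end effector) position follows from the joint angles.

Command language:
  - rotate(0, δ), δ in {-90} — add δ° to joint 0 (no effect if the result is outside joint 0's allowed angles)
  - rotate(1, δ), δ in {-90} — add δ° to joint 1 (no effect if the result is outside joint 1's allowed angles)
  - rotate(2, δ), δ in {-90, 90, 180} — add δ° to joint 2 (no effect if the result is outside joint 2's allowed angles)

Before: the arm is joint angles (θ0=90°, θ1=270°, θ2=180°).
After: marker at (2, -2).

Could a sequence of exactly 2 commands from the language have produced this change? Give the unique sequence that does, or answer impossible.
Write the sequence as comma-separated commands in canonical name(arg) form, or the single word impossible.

t0: joint angles (θ0=90°, θ1=270°, θ2=180°)
1. rotate(0, -90) → joint angles (θ0=0°, θ1=270°, θ2=180°)
2. rotate(0, -90) → joint angles (θ0=270°, θ1=270°, θ2=180°)
all 25 alternatives checked — unique.

rotate(0, -90), rotate(0, -90)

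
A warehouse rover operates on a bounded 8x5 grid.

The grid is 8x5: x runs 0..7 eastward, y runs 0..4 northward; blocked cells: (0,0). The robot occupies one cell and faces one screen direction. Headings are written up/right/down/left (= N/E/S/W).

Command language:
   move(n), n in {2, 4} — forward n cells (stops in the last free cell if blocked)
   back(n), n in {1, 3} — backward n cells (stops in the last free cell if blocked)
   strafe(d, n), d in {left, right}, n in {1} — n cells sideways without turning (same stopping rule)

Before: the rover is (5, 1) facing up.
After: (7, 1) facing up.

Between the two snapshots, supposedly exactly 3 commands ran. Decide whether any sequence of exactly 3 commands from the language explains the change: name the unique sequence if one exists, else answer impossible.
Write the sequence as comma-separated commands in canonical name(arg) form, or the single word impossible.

strafe(right, 1), strafe(right, 1), strafe(right, 1)

key: the third strafe(right, 1) runs into the grid edge before its full distance
initial: (5, 1) facing up
t=1 strafe(right, 1) ⇒ (6, 1) facing up
t=2 strafe(right, 1) ⇒ (7, 1) facing up
t=3 strafe(right, 1) ⇒ (7, 1) facing up
uniquely the one of 216 3-step routes that fits.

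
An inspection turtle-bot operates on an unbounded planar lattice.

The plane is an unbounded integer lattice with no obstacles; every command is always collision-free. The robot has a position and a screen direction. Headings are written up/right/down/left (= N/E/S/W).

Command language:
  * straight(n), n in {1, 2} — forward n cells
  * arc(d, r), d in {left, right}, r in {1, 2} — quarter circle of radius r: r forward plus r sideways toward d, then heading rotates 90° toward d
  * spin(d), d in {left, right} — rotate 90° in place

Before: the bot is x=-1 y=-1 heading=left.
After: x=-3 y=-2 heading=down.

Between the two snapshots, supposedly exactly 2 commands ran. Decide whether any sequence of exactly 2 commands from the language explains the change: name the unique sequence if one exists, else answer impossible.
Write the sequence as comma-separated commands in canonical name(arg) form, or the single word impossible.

key: running arc(left, 1) before straight(1) would end elsewhere — order is forced
begin: x=-1 y=-1 heading=left
t=1 straight(1) ⇒ x=-2 y=-1 heading=left
t=2 arc(left, 1) ⇒ x=-3 y=-2 heading=down
all 64 alternatives checked — unique.

straight(1), arc(left, 1)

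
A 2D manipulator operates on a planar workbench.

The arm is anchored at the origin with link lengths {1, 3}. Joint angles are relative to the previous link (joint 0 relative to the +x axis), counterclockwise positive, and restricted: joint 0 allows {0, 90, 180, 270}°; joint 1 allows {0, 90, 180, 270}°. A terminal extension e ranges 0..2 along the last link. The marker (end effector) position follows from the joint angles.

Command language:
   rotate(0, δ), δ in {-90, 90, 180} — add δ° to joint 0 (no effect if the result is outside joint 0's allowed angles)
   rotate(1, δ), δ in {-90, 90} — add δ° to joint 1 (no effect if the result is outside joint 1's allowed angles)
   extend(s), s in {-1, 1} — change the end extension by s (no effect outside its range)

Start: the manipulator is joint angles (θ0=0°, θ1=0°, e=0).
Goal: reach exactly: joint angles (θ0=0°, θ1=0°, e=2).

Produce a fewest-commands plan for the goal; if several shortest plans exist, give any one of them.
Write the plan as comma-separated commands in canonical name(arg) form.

extend(1), extend(1)

from: joint angles (θ0=0°, θ1=0°, e=0)
[1] after extend(1): joint angles (θ0=0°, θ1=0°, e=1)
[2] after extend(1): joint angles (θ0=0°, θ1=0°, e=2)
minimal: 2 command(s), checked below 2.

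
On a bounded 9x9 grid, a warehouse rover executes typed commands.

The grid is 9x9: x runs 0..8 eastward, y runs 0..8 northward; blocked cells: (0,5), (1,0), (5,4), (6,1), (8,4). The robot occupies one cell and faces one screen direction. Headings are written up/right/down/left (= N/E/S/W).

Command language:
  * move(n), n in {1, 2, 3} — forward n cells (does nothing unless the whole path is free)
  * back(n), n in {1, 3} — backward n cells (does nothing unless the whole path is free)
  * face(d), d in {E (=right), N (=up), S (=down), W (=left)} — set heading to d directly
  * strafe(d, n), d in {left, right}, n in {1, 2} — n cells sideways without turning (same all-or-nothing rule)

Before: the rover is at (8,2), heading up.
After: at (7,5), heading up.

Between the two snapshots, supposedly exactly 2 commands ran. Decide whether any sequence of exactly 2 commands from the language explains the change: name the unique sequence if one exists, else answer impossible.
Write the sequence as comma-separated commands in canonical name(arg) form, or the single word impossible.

strafe(left, 1), move(3)

key: order matters: swapping strafe(left, 1) and move(3) lands elsewhere
start: at (8,2), heading up
step 1 (strafe(left, 1)): at (7,2), heading up
step 2 (move(3)): at (7,5), heading up
all 169 alternatives checked — unique.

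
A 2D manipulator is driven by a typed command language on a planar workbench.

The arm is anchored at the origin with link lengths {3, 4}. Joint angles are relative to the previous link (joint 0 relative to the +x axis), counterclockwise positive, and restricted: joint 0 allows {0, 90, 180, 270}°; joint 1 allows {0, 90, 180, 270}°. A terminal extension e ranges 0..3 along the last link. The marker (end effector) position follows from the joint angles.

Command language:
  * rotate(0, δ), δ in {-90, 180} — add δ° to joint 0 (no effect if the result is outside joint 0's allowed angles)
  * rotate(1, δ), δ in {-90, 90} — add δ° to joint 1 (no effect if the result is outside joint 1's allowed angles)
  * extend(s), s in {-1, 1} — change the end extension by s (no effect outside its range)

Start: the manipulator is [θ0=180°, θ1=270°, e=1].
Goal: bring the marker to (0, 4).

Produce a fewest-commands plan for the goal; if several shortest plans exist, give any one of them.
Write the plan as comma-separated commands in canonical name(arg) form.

rotate(0, -90), rotate(1, -90), rotate(0, 180), extend(1), extend(1)

t0: [θ0=180°, θ1=270°, e=1]
step 1 (rotate(0, -90)): [θ0=90°, θ1=270°, e=1]
step 2 (rotate(1, -90)): [θ0=90°, θ1=180°, e=1]
step 3 (rotate(0, 180)): [θ0=270°, θ1=180°, e=1]
step 4 (extend(1)): [θ0=270°, θ1=180°, e=2]
step 5 (extend(1)): [θ0=270°, θ1=180°, e=3]
nothing shorter than 5 reaches the goal.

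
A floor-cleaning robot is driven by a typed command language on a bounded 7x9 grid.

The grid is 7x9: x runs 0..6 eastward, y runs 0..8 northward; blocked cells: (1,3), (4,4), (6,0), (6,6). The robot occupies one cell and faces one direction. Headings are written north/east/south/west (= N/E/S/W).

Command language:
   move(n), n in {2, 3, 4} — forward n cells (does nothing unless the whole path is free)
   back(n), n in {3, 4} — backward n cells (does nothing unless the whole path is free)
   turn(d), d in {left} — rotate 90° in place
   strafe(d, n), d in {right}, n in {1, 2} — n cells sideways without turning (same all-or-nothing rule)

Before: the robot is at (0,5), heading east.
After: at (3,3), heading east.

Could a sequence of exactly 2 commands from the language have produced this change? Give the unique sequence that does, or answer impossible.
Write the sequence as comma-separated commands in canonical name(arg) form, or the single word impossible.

move(3), strafe(right, 2)

key: running strafe(right, 2) before move(3) would end elsewhere — order is forced
t0: at (0,5), heading east
step 1 (move(3)): at (3,5), heading east
step 2 (strafe(right, 2)): at (3,3), heading east
no rival 2-sequence matches.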